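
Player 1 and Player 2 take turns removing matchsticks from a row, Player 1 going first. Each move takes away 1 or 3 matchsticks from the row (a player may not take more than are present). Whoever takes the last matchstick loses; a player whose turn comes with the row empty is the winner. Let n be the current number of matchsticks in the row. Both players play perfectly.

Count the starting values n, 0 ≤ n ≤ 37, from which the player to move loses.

Use the standard recursion: the mover wins at a terminal position; elsewhere, the mover wins exactly when some move hands the opponent an L position.
n=0: no move; the opponent has just taken the last matchstick and therefore loses → W
n=1: the only move is to 0(W), a W ⇒ L
n=2: can move to 1, which is L ⇒ W
n=3: moves to 2(W), 0(W); every one is W ⇒ L
n=4: can move to 3, which is L ⇒ W
n=5: moves to 4(W), 2(W); every one is W ⇒ L
n=6: can move to 5, which is L ⇒ W
n=7: moves to 6(W), 4(W); every one is W ⇒ L
n=8: can move to 7, which is L ⇒ W
n=9: moves to 8(W), 6(W); every one is W ⇒ L
n=10: can move to 9, which is L ⇒ W
n=11: moves to 10(W), 8(W); every one is W ⇒ L
n=12: can move to 11, which is L ⇒ W
n=13: moves to 12(W), 10(W); every one is W ⇒ L
n=14: can move to 13, which is L ⇒ W
n=15: moves to 14(W), 12(W); every one is W ⇒ L
n=16: can move to 15, which is L ⇒ W
n=17: moves to 16(W), 14(W); every one is W ⇒ L
n=18: can move to 17, which is L ⇒ W
n=19: moves to 18(W), 16(W); every one is W ⇒ L
n=20: can move to 19, which is L ⇒ W
n=21: moves to 20(W), 18(W); every one is W ⇒ L
n=22: can move to 21, which is L ⇒ W
n=23: moves to 22(W), 20(W); every one is W ⇒ L
n=24: can move to 23, which is L ⇒ W
n=25: moves to 24(W), 22(W); every one is W ⇒ L
n=26: can move to 25, which is L ⇒ W
n=27: moves to 26(W), 24(W); every one is W ⇒ L
n=28: can move to 27, which is L ⇒ W
n=29: moves to 28(W), 26(W); every one is W ⇒ L
n=30: can move to 29, which is L ⇒ W
n=31: moves to 30(W), 28(W); every one is W ⇒ L
n=32: can move to 31, which is L ⇒ W
n=33: moves to 32(W), 30(W); every one is W ⇒ L
n=34: can move to 33, which is L ⇒ W
n=35: moves to 34(W), 32(W); every one is W ⇒ L
n=36: can move to 35, which is L ⇒ W
n=37: moves to 36(W), 34(W); every one is W ⇒ L
L entries with 0 ≤ n ≤ 37: n = 1, 3, 5, 7, 9, 11, 13, 15, 17, 19, 21, 23, 25, 27, 29, 31, 33, 35, 37; that makes 19.

19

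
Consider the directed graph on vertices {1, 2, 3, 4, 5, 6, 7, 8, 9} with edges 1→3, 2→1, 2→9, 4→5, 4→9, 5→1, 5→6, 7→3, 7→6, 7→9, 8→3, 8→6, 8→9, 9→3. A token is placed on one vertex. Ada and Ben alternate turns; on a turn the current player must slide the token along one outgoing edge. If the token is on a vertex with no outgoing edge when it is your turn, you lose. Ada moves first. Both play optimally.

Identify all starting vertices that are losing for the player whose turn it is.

2, 3, 4, 6

Compute win/loss labels from the base case upward. A position with no move is L. Any other position is W if it can reach an L in one move, else L.
Every edge goes from a vertex to one that appears earlier in the order 6, 3, 9, 8, 1, 7, 5, 4, 2, so processing vertices in that order labels each vertex after all of its successors.
6: no outgoing edge → L
3: no outgoing edge → L
9: can move to 3, which is L ⇒ W
8: can move to 3, which is L ⇒ W
1: can move to 3, which is L ⇒ W
7: can move to 3, which is L ⇒ W
5: can move to 6, which is L ⇒ W
4: moves to 5(W), 9(W); every one is W ⇒ L
2: moves to 1(W), 9(W); every one is W ⇒ L
The losing starting vertices are exactly the entries labelled L in this table (4 of them).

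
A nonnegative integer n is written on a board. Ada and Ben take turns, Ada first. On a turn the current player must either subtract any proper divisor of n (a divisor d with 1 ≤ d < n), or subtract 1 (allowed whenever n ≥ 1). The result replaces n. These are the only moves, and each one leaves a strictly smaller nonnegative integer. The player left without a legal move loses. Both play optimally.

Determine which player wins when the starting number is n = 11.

Positions with no move are L. A position that does have a move is losing for the player to move precisely when every available move leads to a winning position for the opponent. Fill in the labels:
n=0: no move → L
n=1: W (go to 0, an L position)
n=2: L (sole option 1(W) is W)
n=3: W (go to 2, an L position)
n=4: W (go to 2, an L position)
n=5: L (sole option 4(W) is W)
n=6: W (go to 5, an L position)
n=7: L (sole option 6(W) is W)
n=8: W (go to 7, an L position)
n=9: L (options 6(W), 8(W) are all W)
n=10: W (go to 5, an L position)
n=11: L (sole option 10(W) is W)
The starting position 11 is L: whatever Ada does, the opponent receives a W position.

Ben wins.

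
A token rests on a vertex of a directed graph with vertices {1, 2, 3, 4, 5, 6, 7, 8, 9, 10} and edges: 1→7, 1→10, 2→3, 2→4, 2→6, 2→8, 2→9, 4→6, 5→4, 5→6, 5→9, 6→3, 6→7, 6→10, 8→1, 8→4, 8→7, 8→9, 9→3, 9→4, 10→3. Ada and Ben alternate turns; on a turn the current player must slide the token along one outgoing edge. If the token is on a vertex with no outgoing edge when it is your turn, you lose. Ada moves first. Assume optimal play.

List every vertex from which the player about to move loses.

3, 4, 7

Build the W/L table. Terminal = L. A non-terminal position is W if it has a move to some L; otherwise it is L.
Every edge goes from a vertex to one that appears earlier in the order 7, 3, 10, 6, 1, 4, 9, 8, 5, 2, so processing vertices in that order labels each vertex after all of its successors.
7: no outgoing edge → L
3: no outgoing edge → L
10: can move to 3, which is L ⇒ W
6: can move to 3, which is L ⇒ W
1: can move to 7, which is L ⇒ W
4: the only move is to 6(W), a W ⇒ L
9: can move to 4, which is L ⇒ W
8: can move to 4, which is L ⇒ W
5: can move to 4, which is L ⇒ W
2: can move to 4, which is L ⇒ W
The losing starting vertices are exactly the entries labelled L in this table (3 of them).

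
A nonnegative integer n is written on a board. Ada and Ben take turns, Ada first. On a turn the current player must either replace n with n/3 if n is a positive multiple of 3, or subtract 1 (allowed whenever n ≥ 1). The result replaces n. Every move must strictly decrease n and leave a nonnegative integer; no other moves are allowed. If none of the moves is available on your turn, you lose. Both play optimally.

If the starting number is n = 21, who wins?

Compute win/loss labels from the base case upward. A position with no move is L. Any other position is W if it can reach an L in one move, else L.
n=0: no move → L
n=1: →0(L), so W
n=2: →1(W) only, which is W, so L
n=3: →2(L), so W
n=4: →3(W) only, which is W, so L
n=5: →4(L), so W
n=6: →2(L), so W
n=7: →6(W) only, which is W, so L
n=8: →7(L), so W
n=9: →3(W), 8(W) — all W, so L
n=10: →9(L), so W
n=11: →10(W) only, which is W, so L
n=12: →4(L), so W
n=13: →12(W) only, which is W, so L
n=14: →13(L), so W
n=15: →5(W), 14(W) — all W, so L
n=16: →15(L), so W
n=17: →16(W) only, which is W, so L
n=18: →17(L), so W
n=19: →18(W) only, which is W, so L
n=20: →19(L), so W
n=21: →7(L), so W
The starting position 21 is W: Ada should move to 7, handing over an L position.

Ada wins.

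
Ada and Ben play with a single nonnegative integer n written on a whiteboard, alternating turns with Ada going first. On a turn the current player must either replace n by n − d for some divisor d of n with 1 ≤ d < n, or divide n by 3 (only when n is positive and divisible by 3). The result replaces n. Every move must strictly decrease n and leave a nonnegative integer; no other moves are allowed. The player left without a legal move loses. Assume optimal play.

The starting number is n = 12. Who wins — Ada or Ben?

Ada wins.

Build the W/L table. Terminal = L. A non-terminal position is W if it has a move to some L; otherwise it is L.
n=0: no move → L
n=1: no move → L
n=2: can move to 1, which is L ⇒ W
n=3: can move to 1, which is L ⇒ W
n=4: moves to 2(W), 3(W); every one is W ⇒ L
n=5: can move to 4, which is L ⇒ W
n=6: can move to 4, which is L ⇒ W
n=7: the only move is to 6(W), a W ⇒ L
n=8: can move to 4, which is L ⇒ W
n=9: moves to 3(W), 6(W), 8(W); every one is W ⇒ L
n=10: can move to 9, which is L ⇒ W
n=11: the only move is to 10(W), a W ⇒ L
n=12: can move to 4, which is L ⇒ W
The starting position 12 is W: Ada should move to 4, handing over an L position.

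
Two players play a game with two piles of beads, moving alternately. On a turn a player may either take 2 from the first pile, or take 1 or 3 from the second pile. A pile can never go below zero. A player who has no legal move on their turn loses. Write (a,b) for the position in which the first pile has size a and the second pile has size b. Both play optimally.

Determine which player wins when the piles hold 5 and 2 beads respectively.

The second player wins.

Classify positions by backward induction: terminal positions (no move available) are L. From any other position, the mover wins iff some move reaches an L.
No move ever increases a pile, so every position that can arise here has a ≤ 5 and b ≤ 2; it is enough to label the cells with 0 ≤ a ≤ 5 and 0 ≤ b ≤ 2.
Every move lowers a or b (never raises either), so fill the grid row by row in increasing a, and left to right within a row: each cell's successors are then already labelled.
      b=0  b=1  b=2
a=0:    L    W    L
a=1:    L    W    L
a=2:    W    L    W
a=3:    W    L    W
a=4:    L    W    L
a=5:    L    W    L
Cells with no legal move (terminal, hence L): (0,0), (1,0).
The remaining L cells, each justified by listing all of its moves:
(0,2): the only move is to (0,1)(W), a W ⇒ L
(1,2): the only move is to (1,1)(W), a W ⇒ L
(2,1): moves to (0,1)(W), (2,0)(W); every one is W ⇒ L
(3,1): moves to (1,1)(W), (3,0)(W); every one is W ⇒ L
(4,0): the only move is to (2,0)(W), a W ⇒ L
(4,2): moves to (2,2)(W), (4,1)(W); every one is W ⇒ L
(5,0): the only move is to (3,0)(W), a W ⇒ L
(5,2): moves to (3,2)(W), (5,1)(W); every one is W ⇒ L
Every other cell has at least one move into one of the L cells above, so it is W.
The starting position (5,2) is L: whatever the player to move does, the opponent receives a W position.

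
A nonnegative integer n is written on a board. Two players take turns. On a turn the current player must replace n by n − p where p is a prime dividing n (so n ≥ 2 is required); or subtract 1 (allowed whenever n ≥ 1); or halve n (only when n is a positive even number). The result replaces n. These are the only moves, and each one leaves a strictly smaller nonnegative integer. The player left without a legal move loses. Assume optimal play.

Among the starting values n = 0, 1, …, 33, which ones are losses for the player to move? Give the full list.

0, 4, 9, 14, 20, 24, 30

Positions with no move are L. A position that does have a move is losing for the player to move precisely when every available move leads to a winning position for the opponent. Fill in the labels:
n=0: no move → L
n=1: →0(L), so W
n=2: →0(L), so W
n=3: →0(L), so W
n=4: →2(W), 3(W) — all W, so L
n=5: →0(L), so W
n=6: →4(L), so W
n=7: →0(L), so W
n=8: →4(L), so W
n=9: →6(W), 8(W) — all W, so L
n=10: →9(L), so W
n=11: →0(L), so W
n=12: →9(L), so W
n=13: →0(L), so W
n=14: →7(W), 12(W), 13(W) — all W, so L
n=15: →14(L), so W
n=16: →14(L), so W
n=17: →0(L), so W
n=18: →9(L), so W
n=19: →0(L), so W
n=20: →10(W), 15(W), 18(W), 19(W) — all W, so L
n=21: →14(L), so W
n=22: →20(L), so W
n=23: →0(L), so W
n=24: →12(W), 21(W), 22(W), 23(W) — all W, so L
n=25: →20(L), so W
n=26: →24(L), so W
n=27: →24(L), so W
n=28: →14(L), so W
n=29: →0(L), so W
n=30: →15(W), 25(W), 27(W), 28(W), 29(W) — all W, so L
n=31: →0(L), so W
n=32: →30(L), so W
n=33: →30(L), so W
Reading off the rows marked L gives the requested list; there are 7 such values of n.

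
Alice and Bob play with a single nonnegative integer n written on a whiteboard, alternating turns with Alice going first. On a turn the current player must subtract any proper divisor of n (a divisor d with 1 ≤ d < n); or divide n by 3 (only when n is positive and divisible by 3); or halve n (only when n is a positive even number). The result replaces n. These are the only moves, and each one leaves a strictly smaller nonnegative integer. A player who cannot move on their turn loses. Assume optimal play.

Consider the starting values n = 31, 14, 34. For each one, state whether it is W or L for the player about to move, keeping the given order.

Classify positions by backward induction: terminal positions (no move available) are L. From any other position, the mover wins iff some move reaches an L.
n=0: no move → L
n=1: no move → L
n=2: can move to 1, which is L ⇒ W
n=3: can move to 1, which is L ⇒ W
n=4: moves to 2(W), 3(W); every one is W ⇒ L
n=5: can move to 4, which is L ⇒ W
n=6: can move to 4, which is L ⇒ W
n=7: the only move is to 6(W), a W ⇒ L
n=8: can move to 4, which is L ⇒ W
n=9: moves to 3(W), 6(W), 8(W); every one is W ⇒ L
n=10: can move to 9, which is L ⇒ W
n=11: the only move is to 10(W), a W ⇒ L
n=12: can move to 4, which is L ⇒ W
n=13: the only move is to 12(W), a W ⇒ L
n=14: can move to 7, which is L ⇒ W
n=15: moves to 5(W), 10(W), 12(W), 14(W); every one is W ⇒ L
n=16: can move to 15, which is L ⇒ W
n=17: the only move is to 16(W), a W ⇒ L
n=18: can move to 9, which is L ⇒ W
n=19: the only move is to 18(W), a W ⇒ L
n=20: can move to 15, which is L ⇒ W
n=21: can move to 7, which is L ⇒ W
n=22: can move to 11, which is L ⇒ W
n=23: the only move is to 22(W), a W ⇒ L
n=24: can move to 23, which is L ⇒ W
n=25: moves to 20(W), 24(W); every one is W ⇒ L
n=26: can move to 13, which is L ⇒ W
n=27: can move to 9, which is L ⇒ W
n=28: moves to 14(W), 21(W), 24(W), 26(W), 27(W); every one is W ⇒ L
n=29: can move to 28, which is L ⇒ W
n=30: can move to 15, which is L ⇒ W
n=31: the only move is to 30(W), a W ⇒ L
n=32: can move to 28, which is L ⇒ W
n=33: can move to 11, which is L ⇒ W
n=34: can move to 17, which is L ⇒ W

31: L, 14: W, 34: W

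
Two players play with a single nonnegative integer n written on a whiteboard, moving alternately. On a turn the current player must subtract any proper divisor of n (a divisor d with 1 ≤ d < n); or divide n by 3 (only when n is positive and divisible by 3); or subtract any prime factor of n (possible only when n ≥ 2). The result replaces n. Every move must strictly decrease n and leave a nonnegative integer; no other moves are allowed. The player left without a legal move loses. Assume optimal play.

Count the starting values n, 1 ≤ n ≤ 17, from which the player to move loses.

4

Build the W/L table. Terminal = L. A non-terminal position is W if it has a move to some L; otherwise it is L.
n=0: no move → L
n=1: no move → L
n=2: →0(L), so W
n=3: →0(L), so W
n=4: →2(W), 3(W) — all W, so L
n=5: →0(L), so W
n=6: →4(L), so W
n=7: →0(L), so W
n=8: →4(L), so W
n=9: →3(W), 6(W), 8(W) — all W, so L
n=10: →9(L), so W
n=11: →0(L), so W
n=12: →4(L), so W
n=13: →0(L), so W
n=14: →7(W), 12(W), 13(W) — all W, so L
n=15: →14(L), so W
n=16: →14(L), so W
n=17: →0(L), so W
L entries with 1 ≤ n ≤ 17 (n=0 is outside the asked range and is not counted): n = 1, 4, 9, 14; that makes 4.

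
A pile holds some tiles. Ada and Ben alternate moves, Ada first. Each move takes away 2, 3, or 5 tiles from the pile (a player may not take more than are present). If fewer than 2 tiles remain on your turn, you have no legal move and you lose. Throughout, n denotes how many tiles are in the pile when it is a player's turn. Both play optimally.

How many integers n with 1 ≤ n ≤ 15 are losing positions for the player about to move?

Work bottom-up. With no move the player to move loses. Otherwise the position is W if at least one move leads to an L position for the opponent, and L if every move leads to a W.
n=0: no move → L
n=1: no move → L
n=2: →0(L), so W
n=3: →1(L), so W
n=4: →1(L), so W
n=5: →0(L), so W
n=6: →1(L), so W
n=7: →5(W), 4(W), 2(W) — all W, so L
n=8: →6(W), 5(W), 3(W) — all W, so L
n=9: →7(L), so W
n=10: →8(L), so W
n=11: →8(L), so W
n=12: →7(L), so W
n=13: →8(L), so W
n=14: →12(W), 11(W), 9(W) — all W, so L
n=15: →13(W), 12(W), 10(W) — all W, so L
L entries with 1 ≤ n ≤ 15 (n=0 is outside the asked range and is not counted): n = 1, 7, 8, 14, 15; that makes 5.

5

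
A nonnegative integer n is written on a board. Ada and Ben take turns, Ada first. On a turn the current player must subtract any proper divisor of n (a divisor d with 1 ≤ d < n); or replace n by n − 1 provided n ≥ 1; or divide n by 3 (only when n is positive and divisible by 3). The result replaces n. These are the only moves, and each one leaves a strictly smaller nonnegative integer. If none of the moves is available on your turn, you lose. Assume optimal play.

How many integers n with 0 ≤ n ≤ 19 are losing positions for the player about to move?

9

Positions with no move are L. A position that does have a move is losing for the player to move precisely when every available move leads to a winning position for the opponent. Fill in the labels:
n=0: no move → L
n=1: →0(L), so W
n=2: →1(W) only, which is W, so L
n=3: →2(L), so W
n=4: →2(L), so W
n=5: →4(W) only, which is W, so L
n=6: →2(L), so W
n=7: →6(W) only, which is W, so L
n=8: →7(L), so W
n=9: →3(W), 6(W), 8(W) — all W, so L
n=10: →5(L), so W
n=11: →10(W) only, which is W, so L
n=12: →9(L), so W
n=13: →12(W) only, which is W, so L
n=14: →7(L), so W
n=15: →5(L), so W
n=16: →8(W), 12(W), 14(W), 15(W) — all W, so L
n=17: →16(L), so W
n=18: →9(L), so W
n=19: →18(W) only, which is W, so L
L entries with 0 ≤ n ≤ 19: n = 0, 2, 5, 7, 9, 11, 13, 16, 19; that makes 9.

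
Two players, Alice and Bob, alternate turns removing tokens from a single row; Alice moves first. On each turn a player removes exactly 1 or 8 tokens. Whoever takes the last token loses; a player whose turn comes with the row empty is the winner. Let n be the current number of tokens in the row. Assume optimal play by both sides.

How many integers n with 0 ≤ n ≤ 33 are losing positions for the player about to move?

15

Compute win/loss labels from the base case upward. A position with no move is W. Any other position is W if it can reach an L in one move, else L.
n=0: no move; the opponent has just taken the last token and therefore loses → W
n=1: L (sole option 0(W) is W)
n=2: W (go to 1, an L position)
n=3: L (sole option 2(W) is W)
n=4: W (go to 3, an L position)
n=5: L (sole option 4(W) is W)
n=6: W (go to 5, an L position)
n=7: L (sole option 6(W) is W)
n=8: W (go to 7, an L position)
n=9: W (go to 1, an L position)
n=10: L (options 9(W), 2(W) are all W)
n=11: W (go to 10, an L position)
n=12: L (options 11(W), 4(W) are all W)
n=13: W (go to 12, an L position)
n=14: L (options 13(W), 6(W) are all W)
n=15: W (go to 14, an L position)
n=16: L (options 15(W), 8(W) are all W)
n=17: W (go to 16, an L position)
n=18: W (go to 10, an L position)
n=19: L (options 18(W), 11(W) are all W)
n=20: W (go to 19, an L position)
n=21: L (options 20(W), 13(W) are all W)
n=22: W (go to 21, an L position)
n=23: L (options 22(W), 15(W) are all W)
n=24: W (go to 23, an L position)
n=25: L (options 24(W), 17(W) are all W)
n=26: W (go to 25, an L position)
n=27: W (go to 19, an L position)
n=28: L (options 27(W), 20(W) are all W)
n=29: W (go to 28, an L position)
n=30: L (options 29(W), 22(W) are all W)
n=31: W (go to 30, an L position)
n=32: L (options 31(W), 24(W) are all W)
n=33: W (go to 32, an L position)
L entries with 0 ≤ n ≤ 33: n = 1, 3, 5, 7, 10, 12, 14, 16, 19, 21, 23, 25, 28, 30, 32; that makes 15.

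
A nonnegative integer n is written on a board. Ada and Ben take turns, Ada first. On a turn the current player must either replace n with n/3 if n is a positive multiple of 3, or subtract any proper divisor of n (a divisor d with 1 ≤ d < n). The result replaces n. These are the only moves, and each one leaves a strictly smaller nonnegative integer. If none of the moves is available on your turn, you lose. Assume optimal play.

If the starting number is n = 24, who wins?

Ada wins.

Positions with no move are L. A position that does have a move is losing for the player to move precisely when every available move leads to a winning position for the opponent. Fill in the labels:
n=0: no move → L
n=1: no move → L
n=2: W (go to 1, an L position)
n=3: W (go to 1, an L position)
n=4: L (options 2(W), 3(W) are all W)
n=5: W (go to 4, an L position)
n=6: W (go to 4, an L position)
n=7: L (sole option 6(W) is W)
n=8: W (go to 4, an L position)
n=9: L (options 3(W), 6(W), 8(W) are all W)
n=10: W (go to 9, an L position)
n=11: L (sole option 10(W) is W)
n=12: W (go to 4, an L position)
n=13: L (sole option 12(W) is W)
n=14: W (go to 7, an L position)
n=15: L (options 5(W), 10(W), 12(W), 14(W) are all W)
n=16: W (go to 15, an L position)
n=17: L (sole option 16(W) is W)
n=18: W (go to 9, an L position)
n=19: L (sole option 18(W) is W)
n=20: W (go to 15, an L position)
n=21: W (go to 7, an L position)
n=22: W (go to 11, an L position)
n=23: L (sole option 22(W) is W)
n=24: W (go to 23, an L position)
The starting position 24 is W: Ada should move to 23, handing over an L position.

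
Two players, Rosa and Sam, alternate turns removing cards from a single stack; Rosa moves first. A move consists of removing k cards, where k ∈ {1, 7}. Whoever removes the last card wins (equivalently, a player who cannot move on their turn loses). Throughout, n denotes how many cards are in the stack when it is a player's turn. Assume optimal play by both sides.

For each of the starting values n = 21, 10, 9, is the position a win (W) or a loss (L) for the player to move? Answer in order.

21: W, 10: L, 9: W

Label each position W (a win for the player to move) or L (a loss). A position with no legal move is L; any other position is W exactly when some move reaches an L, and L when every move reaches a W.
n=0: no move → L
n=1: →0(L), so W
n=2: →1(W) only, which is W, so L
n=3: →2(L), so W
n=4: →3(W) only, which is W, so L
n=5: →4(L), so W
n=6: →5(W) only, which is W, so L
n=7: →6(L), so W
n=8: →7(W), 1(W) — all W, so L
n=9: →8(L), so W
n=10: →9(W), 3(W) — all W, so L
n=11: →10(L), so W
n=12: →11(W), 5(W) — all W, so L
n=13: →12(L), so W
n=14: →13(W), 7(W) — all W, so L
n=15: →14(L), so W
n=16: →15(W), 9(W) — all W, so L
n=17: →16(L), so W
n=18: →17(W), 11(W) — all W, so L
n=19: →18(L), so W
n=20: →19(W), 13(W) — all W, so L
n=21: →20(L), so W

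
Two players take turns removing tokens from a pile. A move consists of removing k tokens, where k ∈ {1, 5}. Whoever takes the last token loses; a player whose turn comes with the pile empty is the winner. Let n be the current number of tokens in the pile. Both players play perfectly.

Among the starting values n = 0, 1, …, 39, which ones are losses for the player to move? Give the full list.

Use the standard recursion: the mover wins at a terminal position; elsewhere, the mover wins exactly when some move hands the opponent an L position.
n=0: no move; the opponent has just taken the last token and therefore loses → W
n=1: only reaches 0(W), which is W → L
n=2: reaches L-position 1 → W
n=3: only reaches 2(W), which is W → L
n=4: reaches L-position 3 → W
n=5: only reaches 4(W), 0(W), all W → L
n=6: reaches L-position 5 → W
n=7: only reaches 6(W), 2(W), all W → L
n=8: reaches L-position 7 → W
n=9: only reaches 8(W), 4(W), all W → L
n=10: reaches L-position 9 → W
n=11: only reaches 10(W), 6(W), all W → L
n=12: reaches L-position 11 → W
n=13: only reaches 12(W), 8(W), all W → L
n=14: reaches L-position 13 → W
n=15: only reaches 14(W), 10(W), all W → L
n=16: reaches L-position 15 → W
n=17: only reaches 16(W), 12(W), all W → L
n=18: reaches L-position 17 → W
n=19: only reaches 18(W), 14(W), all W → L
n=20: reaches L-position 19 → W
n=21: only reaches 20(W), 16(W), all W → L
n=22: reaches L-position 21 → W
n=23: only reaches 22(W), 18(W), all W → L
n=24: reaches L-position 23 → W
n=25: only reaches 24(W), 20(W), all W → L
n=26: reaches L-position 25 → W
n=27: only reaches 26(W), 22(W), all W → L
n=28: reaches L-position 27 → W
n=29: only reaches 28(W), 24(W), all W → L
n=30: reaches L-position 29 → W
n=31: only reaches 30(W), 26(W), all W → L
n=32: reaches L-position 31 → W
n=33: only reaches 32(W), 28(W), all W → L
n=34: reaches L-position 33 → W
n=35: only reaches 34(W), 30(W), all W → L
n=36: reaches L-position 35 → W
n=37: only reaches 36(W), 32(W), all W → L
n=38: reaches L-position 37 → W
n=39: only reaches 38(W), 34(W), all W → L
Reading off the rows marked L gives the requested list; there are 20 such values of n.

1, 3, 5, 7, 9, 11, 13, 15, 17, 19, 21, 23, 25, 27, 29, 31, 33, 35, 37, 39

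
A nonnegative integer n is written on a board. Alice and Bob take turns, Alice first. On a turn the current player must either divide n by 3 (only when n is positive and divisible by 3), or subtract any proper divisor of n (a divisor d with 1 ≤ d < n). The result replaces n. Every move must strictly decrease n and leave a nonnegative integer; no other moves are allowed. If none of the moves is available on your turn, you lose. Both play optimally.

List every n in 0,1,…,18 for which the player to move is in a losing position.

0, 1, 4, 7, 9, 11, 13, 15, 17

Positions with no move are L. A position that does have a move is losing for the player to move precisely when every available move leads to a winning position for the opponent. Fill in the labels:
n=0: no move → L
n=1: no move → L
n=2: reaches L-position 1 → W
n=3: reaches L-position 1 → W
n=4: only reaches 2(W), 3(W), all W → L
n=5: reaches L-position 4 → W
n=6: reaches L-position 4 → W
n=7: only reaches 6(W), which is W → L
n=8: reaches L-position 4 → W
n=9: only reaches 3(W), 6(W), 8(W), all W → L
n=10: reaches L-position 9 → W
n=11: only reaches 10(W), which is W → L
n=12: reaches L-position 4 → W
n=13: only reaches 12(W), which is W → L
n=14: reaches L-position 7 → W
n=15: only reaches 5(W), 10(W), 12(W), 14(W), all W → L
n=16: reaches L-position 15 → W
n=17: only reaches 16(W), which is W → L
n=18: reaches L-position 9 → W
Reading off the rows marked L gives the requested list; there are 9 such values of n.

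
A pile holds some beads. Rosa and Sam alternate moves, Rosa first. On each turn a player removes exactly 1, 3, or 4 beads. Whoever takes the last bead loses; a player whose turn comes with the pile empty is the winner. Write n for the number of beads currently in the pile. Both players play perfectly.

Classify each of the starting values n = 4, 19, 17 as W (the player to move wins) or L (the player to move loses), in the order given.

4: W, 19: W, 17: L

Label each position W (a win for the player to move) or L (a loss). A position with no legal move is W; any other position is W exactly when some move reaches an L, and L when every move reaches a W.
n=0: no move; the opponent has just taken the last bead and therefore loses → W
n=1: the only move is to 0(W), a W ⇒ L
n=2: can move to 1, which is L ⇒ W
n=3: moves to 2(W), 0(W); every one is W ⇒ L
n=4: can move to 3, which is L ⇒ W
n=5: can move to 1, which is L ⇒ W
n=6: can move to 3, which is L ⇒ W
n=7: can move to 3, which is L ⇒ W
n=8: moves to 7(W), 5(W), 4(W); every one is W ⇒ L
n=9: can move to 8, which is L ⇒ W
n=10: moves to 9(W), 7(W), 6(W); every one is W ⇒ L
n=11: can move to 10, which is L ⇒ W
n=12: can move to 8, which is L ⇒ W
n=13: can move to 10, which is L ⇒ W
n=14: can move to 10, which is L ⇒ W
n=15: moves to 14(W), 12(W), 11(W); every one is W ⇒ L
n=16: can move to 15, which is L ⇒ W
n=17: moves to 16(W), 14(W), 13(W); every one is W ⇒ L
n=18: can move to 17, which is L ⇒ W
n=19: can move to 15, which is L ⇒ W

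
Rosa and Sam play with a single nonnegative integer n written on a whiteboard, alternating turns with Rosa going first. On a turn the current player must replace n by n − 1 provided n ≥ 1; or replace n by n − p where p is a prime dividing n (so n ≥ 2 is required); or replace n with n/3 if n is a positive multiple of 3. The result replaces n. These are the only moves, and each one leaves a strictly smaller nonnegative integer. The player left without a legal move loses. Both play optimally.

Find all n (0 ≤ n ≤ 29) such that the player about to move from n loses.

Build the W/L table. Terminal = L. A non-terminal position is W if it has a move to some L; otherwise it is L.
n=0: no move → L
n=1: W (go to 0, an L position)
n=2: W (go to 0, an L position)
n=3: W (go to 0, an L position)
n=4: L (options 2(W), 3(W) are all W)
n=5: W (go to 0, an L position)
n=6: W (go to 4, an L position)
n=7: W (go to 0, an L position)
n=8: L (options 6(W), 7(W) are all W)
n=9: W (go to 8, an L position)
n=10: W (go to 8, an L position)
n=11: W (go to 0, an L position)
n=12: W (go to 4, an L position)
n=13: W (go to 0, an L position)
n=14: L (options 7(W), 12(W), 13(W) are all W)
n=15: W (go to 14, an L position)
n=16: W (go to 14, an L position)
n=17: W (go to 0, an L position)
n=18: L (options 6(W), 15(W), 16(W), 17(W) are all W)
n=19: W (go to 0, an L position)
n=20: W (go to 18, an L position)
n=21: W (go to 14, an L position)
n=22: L (options 11(W), 20(W), 21(W) are all W)
n=23: W (go to 0, an L position)
n=24: W (go to 8, an L position)
n=25: L (options 20(W), 24(W) are all W)
n=26: W (go to 25, an L position)
n=27: L (options 9(W), 24(W), 26(W) are all W)
n=28: W (go to 27, an L position)
n=29: W (go to 0, an L position)
Reading off the rows marked L gives the requested list; there are 8 such values of n.

0, 4, 8, 14, 18, 22, 25, 27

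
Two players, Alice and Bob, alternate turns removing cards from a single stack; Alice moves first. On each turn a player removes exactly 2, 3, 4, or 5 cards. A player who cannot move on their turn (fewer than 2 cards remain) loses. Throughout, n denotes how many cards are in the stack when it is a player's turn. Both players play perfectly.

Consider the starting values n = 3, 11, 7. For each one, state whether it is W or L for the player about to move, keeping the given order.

3: W, 11: W, 7: L

Use the standard recursion: the mover loses at a terminal position; elsewhere, the mover wins exactly when some move hands the opponent an L position.
n=0: no move → L
n=1: no move → L
n=2: →0(L), so W
n=3: →1(L), so W
n=4: →1(L), so W
n=5: →1(L), so W
n=6: →1(L), so W
n=7: →5(W), 4(W), 3(W), 2(W) — all W, so L
n=8: →6(W), 5(W), 4(W), 3(W) — all W, so L
n=9: →7(L), so W
n=10: →8(L), so W
n=11: →8(L), so W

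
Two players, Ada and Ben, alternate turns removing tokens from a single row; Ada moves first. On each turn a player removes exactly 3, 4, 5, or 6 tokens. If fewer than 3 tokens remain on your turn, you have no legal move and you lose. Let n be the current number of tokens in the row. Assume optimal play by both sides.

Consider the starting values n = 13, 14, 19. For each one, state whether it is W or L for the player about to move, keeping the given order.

13: W, 14: W, 19: L

Work bottom-up. With no move the player to move loses. Otherwise the position is W if at least one move leads to an L position for the opponent, and L if every move leads to a W.
n=0: no move → L
n=1: no move → L
n=2: no move → L
n=3: can move to 0, which is L ⇒ W
n=4: can move to 1, which is L ⇒ W
n=5: can move to 2, which is L ⇒ W
n=6: can move to 2, which is L ⇒ W
n=7: can move to 2, which is L ⇒ W
n=8: can move to 2, which is L ⇒ W
n=9: moves to 6(W), 5(W), 4(W), 3(W); every one is W ⇒ L
n=10: moves to 7(W), 6(W), 5(W), 4(W); every one is W ⇒ L
n=11: moves to 8(W), 7(W), 6(W), 5(W); every one is W ⇒ L
n=12: can move to 9, which is L ⇒ W
n=13: can move to 10, which is L ⇒ W
n=14: can move to 11, which is L ⇒ W
n=15: can move to 11, which is L ⇒ W
n=16: can move to 11, which is L ⇒ W
n=17: can move to 11, which is L ⇒ W
n=18: moves to 15(W), 14(W), 13(W), 12(W); every one is W ⇒ L
n=19: moves to 16(W), 15(W), 14(W), 13(W); every one is W ⇒ L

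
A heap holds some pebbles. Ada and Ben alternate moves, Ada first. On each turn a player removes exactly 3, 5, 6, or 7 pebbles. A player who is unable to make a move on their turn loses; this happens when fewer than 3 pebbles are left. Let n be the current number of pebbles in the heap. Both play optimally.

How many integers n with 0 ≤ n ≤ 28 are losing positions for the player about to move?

9

Use the standard recursion: the mover loses at a terminal position; elsewhere, the mover wins exactly when some move hands the opponent an L position.
n=0: no move → L
n=1: no move → L
n=2: no move → L
n=3: →0(L), so W
n=4: →1(L), so W
n=5: →2(L), so W
n=6: →1(L), so W
n=7: →2(L), so W
n=8: →2(L), so W
n=9: →2(L), so W
n=10: →7(W), 5(W), 4(W), 3(W) — all W, so L
n=11: →8(W), 6(W), 5(W), 4(W) — all W, so L
n=12: →9(W), 7(W), 6(W), 5(W) — all W, so L
n=13: →10(L), so W
n=14: →11(L), so W
n=15: →12(L), so W
n=16: →11(L), so W
n=17: →12(L), so W
n=18: →12(L), so W
n=19: →12(L), so W
n=20: →17(W), 15(W), 14(W), 13(W) — all W, so L
n=21: →18(W), 16(W), 15(W), 14(W) — all W, so L
n=22: →19(W), 17(W), 16(W), 15(W) — all W, so L
n=23: →20(L), so W
n=24: →21(L), so W
n=25: →22(L), so W
n=26: →21(L), so W
n=27: →22(L), so W
n=28: →22(L), so W
L entries with 0 ≤ n ≤ 28: n = 0, 1, 2, 10, 11, 12, 20, 21, 22; that makes 9.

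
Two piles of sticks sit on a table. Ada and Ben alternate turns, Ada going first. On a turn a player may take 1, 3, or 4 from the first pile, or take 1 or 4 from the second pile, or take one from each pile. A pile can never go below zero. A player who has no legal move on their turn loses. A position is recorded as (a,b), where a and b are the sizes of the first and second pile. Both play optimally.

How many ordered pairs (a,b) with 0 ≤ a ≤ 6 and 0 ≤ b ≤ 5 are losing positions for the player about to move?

Compute win/loss labels from the base case upward. A position with no move is L. Any other position is W if it can reach an L in one move, else L.
Every move lowers a or b (never raises either), so fill the grid row by row in increasing a, and left to right within a row: each cell's successors are then already labelled.
      b=0  b=1  b=2  b=3  b=4  b=5
a=0:    L    W    L    W    W    L
a=1:    W    W    W    W    L    W
a=2:    L    W    L    W    W    W
a=3:    W    W    W    W    L    W
a=4:    W    L    W    L    W    W
a=5:    W    W    W    W    W    L
a=6:    W    L    W    L    W    W
Cells with no legal move (terminal, hence L): (0,0).
The remaining L cells, each justified by listing all of its moves:
(0,2): the only move is to (0,1)(W), a W ⇒ L
(0,5): moves to (0,4)(W), (0,1)(W); every one is W ⇒ L
(1,4): moves to (0,4)(W), (1,3)(W), (1,0)(W), (0,3)(W); every one is W ⇒ L
(2,0): the only move is to (1,0)(W), a W ⇒ L
(2,2): moves to (1,2)(W), (2,1)(W), (1,1)(W); every one is W ⇒ L
(3,4): moves to (2,4)(W), (0,4)(W), (3,3)(W), (3,0)(W), (2,3)(W); every one is W ⇒ L
(4,1): moves to (3,1)(W), (1,1)(W), (0,1)(W), (4,0)(W), (3,0)(W); every one is W ⇒ L
(4,3): moves to (3,3)(W), (1,3)(W), (0,3)(W), (4,2)(W), (3,2)(W); every one is W ⇒ L
(5,5): moves to (4,5)(W), (2,5)(W), (1,5)(W), (5,4)(W), (5,1)(W), (4,4)(W); every one is W ⇒ L
(6,1): moves to (5,1)(W), (3,1)(W), (2,1)(W), (6,0)(W), (5,0)(W); every one is W ⇒ L
(6,3): moves to (5,3)(W), (3,3)(W), (2,3)(W), (6,2)(W), (5,2)(W); every one is W ⇒ L
Every other cell has at least one move into one of the L cells above, so it is W.
L cells per row: a=0: 3, a=1: 1, a=2: 2, a=3: 1, a=4: 2, a=5: 1, a=6: 2; total 12.

12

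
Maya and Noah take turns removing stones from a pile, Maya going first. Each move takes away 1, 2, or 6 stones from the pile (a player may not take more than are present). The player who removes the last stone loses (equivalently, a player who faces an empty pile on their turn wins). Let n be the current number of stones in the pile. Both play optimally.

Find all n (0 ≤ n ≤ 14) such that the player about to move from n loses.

Label each position W (a win for the player to move) or L (a loss). A position with no legal move is W; any other position is W exactly when some move reaches an L, and L when every move reaches a W.
n=0: no move; the opponent has just taken the last stone and therefore loses → W
n=1: L (sole option 0(W) is W)
n=2: W (go to 1, an L position)
n=3: W (go to 1, an L position)
n=4: L (options 3(W), 2(W) are all W)
n=5: W (go to 4, an L position)
n=6: W (go to 4, an L position)
n=7: W (go to 1, an L position)
n=8: L (options 7(W), 6(W), 2(W) are all W)
n=9: W (go to 8, an L position)
n=10: W (go to 8, an L position)
n=11: L (options 10(W), 9(W), 5(W) are all W)
n=12: W (go to 11, an L position)
n=13: W (go to 11, an L position)
n=14: W (go to 8, an L position)
Reading off the rows marked L gives the requested list; there are 4 such values of n.

1, 4, 8, 11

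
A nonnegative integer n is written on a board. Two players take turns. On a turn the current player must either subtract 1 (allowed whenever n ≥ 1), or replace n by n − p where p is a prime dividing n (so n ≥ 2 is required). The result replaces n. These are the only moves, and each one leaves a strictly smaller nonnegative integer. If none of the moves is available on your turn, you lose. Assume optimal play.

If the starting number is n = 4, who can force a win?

Work bottom-up. With no move the player to move loses. Otherwise the position is W if at least one move leads to an L position for the opponent, and L if every move leads to a W.
n=0: no move → L
n=1: can move to 0, which is L ⇒ W
n=2: can move to 0, which is L ⇒ W
n=3: can move to 0, which is L ⇒ W
n=4: moves to 2(W), 3(W); every one is W ⇒ L
The starting position 4 is L: whatever the player to move does, the opponent receives a W position.

The second player wins.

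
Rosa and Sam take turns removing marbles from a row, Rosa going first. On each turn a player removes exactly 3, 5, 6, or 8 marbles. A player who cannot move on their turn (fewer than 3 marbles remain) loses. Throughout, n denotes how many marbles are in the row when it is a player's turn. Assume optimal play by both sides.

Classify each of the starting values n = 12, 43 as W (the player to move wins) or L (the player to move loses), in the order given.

Label each position W (a win for the player to move) or L (a loss). A position with no legal move is L; any other position is W exactly when some move reaches an L, and L when every move reaches a W.
n=0: no move → L
n=1: no move → L
n=2: no move → L
n=3: →0(L), so W
n=4: →1(L), so W
n=5: →2(L), so W
n=6: →1(L), so W
n=7: →2(L), so W
n=8: →2(L), so W
n=9: →1(L), so W
n=10: →2(L), so W
n=11: →8(W), 6(W), 5(W), 3(W) — all W, so L
n=12: →9(W), 7(W), 6(W), 4(W) — all W, so L
n=13: →10(W), 8(W), 7(W), 5(W) — all W, so L
n=14: →11(L), so W
n=15: →12(L), so W
n=16: →13(L), so W
n=17: →12(L), so W
n=18: →13(L), so W
n=19: →13(L), so W
n=20: →12(L), so W
n=21: →13(L), so W
n=22: →19(W), 17(W), 16(W), 14(W) — all W, so L
n=23: →20(W), 18(W), 17(W), 15(W) — all W, so L
n=24: →21(W), 19(W), 18(W), 16(W) — all W, so L
n=25: →22(L), so W
n=26: →23(L), so W
n=27: →24(L), so W
n=28: →23(L), so W
n=29: →24(L), so W
n=30: →24(L), so W
n=31: →23(L), so W
n=32: →24(L), so W
n=33: →30(W), 28(W), 27(W), 25(W) — all W, so L
n=34: →31(W), 29(W), 28(W), 26(W) — all W, so L
n=35: →32(W), 30(W), 29(W), 27(W) — all W, so L
n=36: →33(L), so W
n=37: →34(L), so W
n=38: →35(L), so W
n=39: →34(L), so W
n=40: →35(L), so W
n=41: →35(L), so W
n=42: →34(L), so W
n=43: →35(L), so W

12: L, 43: W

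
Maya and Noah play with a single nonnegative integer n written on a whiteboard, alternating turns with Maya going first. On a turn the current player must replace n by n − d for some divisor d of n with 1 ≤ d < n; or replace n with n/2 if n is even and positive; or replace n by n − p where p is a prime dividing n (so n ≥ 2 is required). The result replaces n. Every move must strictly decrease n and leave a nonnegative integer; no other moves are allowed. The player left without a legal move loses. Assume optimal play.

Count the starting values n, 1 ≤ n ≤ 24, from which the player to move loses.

Compute win/loss labels from the base case upward. A position with no move is L. Any other position is W if it can reach an L in one move, else L.
n=0: no move → L
n=1: no move → L
n=2: can move to 0, which is L ⇒ W
n=3: can move to 0, which is L ⇒ W
n=4: moves to 2(W), 3(W); every one is W ⇒ L
n=5: can move to 0, which is L ⇒ W
n=6: can move to 4, which is L ⇒ W
n=7: can move to 0, which is L ⇒ W
n=8: can move to 4, which is L ⇒ W
n=9: moves to 6(W), 8(W); every one is W ⇒ L
n=10: can move to 9, which is L ⇒ W
n=11: can move to 0, which is L ⇒ W
n=12: can move to 9, which is L ⇒ W
n=13: can move to 0, which is L ⇒ W
n=14: moves to 7(W), 12(W), 13(W); every one is W ⇒ L
n=15: can move to 14, which is L ⇒ W
n=16: can move to 14, which is L ⇒ W
n=17: can move to 0, which is L ⇒ W
n=18: can move to 9, which is L ⇒ W
n=19: can move to 0, which is L ⇒ W
n=20: moves to 10(W), 15(W), 16(W), 18(W), 19(W); every one is W ⇒ L
n=21: can move to 14, which is L ⇒ W
n=22: can move to 20, which is L ⇒ W
n=23: can move to 0, which is L ⇒ W
n=24: can move to 20, which is L ⇒ W
L entries with 1 ≤ n ≤ 24 (n=0 is outside the asked range and is not counted): n = 1, 4, 9, 14, 20; that makes 5.

5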